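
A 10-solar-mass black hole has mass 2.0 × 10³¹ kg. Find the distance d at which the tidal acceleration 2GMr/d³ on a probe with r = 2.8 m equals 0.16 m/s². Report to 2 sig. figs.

3.6 × 10⁷ m

2GMr/d³ = a_tidal  ⇒  d = (2GMr / a_tidal)^(1/3)
d = (2 × 6.674×10⁻¹¹ × (2.0 × 10³¹) × (2.8) / (0.16))^(1/3)
  = 3.6 × 10⁷ m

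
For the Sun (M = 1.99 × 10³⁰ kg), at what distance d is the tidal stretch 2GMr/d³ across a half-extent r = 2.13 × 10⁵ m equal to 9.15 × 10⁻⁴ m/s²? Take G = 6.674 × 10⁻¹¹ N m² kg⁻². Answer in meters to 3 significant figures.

3.95 × 10⁹ m

2GMr/d³ = a_tidal  ⇒  d = (2GMr / a_tidal)^(1/3)
d = (2 × 6.674×10⁻¹¹ × (1.99 × 10³⁰) × (2.13 × 10⁵) / (9.15 × 10⁻⁴))^(1/3)
  = 3.95 × 10⁹ m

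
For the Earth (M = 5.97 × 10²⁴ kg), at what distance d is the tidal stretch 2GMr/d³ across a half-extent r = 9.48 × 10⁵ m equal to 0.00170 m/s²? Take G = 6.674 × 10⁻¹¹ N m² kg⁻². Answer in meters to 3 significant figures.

7.63 × 10⁷ m

2GMr/d³ = a_tidal  ⇒  d = (2GMr / a_tidal)^(1/3)
d = (2 × 6.674×10⁻¹¹ × (5.97 × 10²⁴) × (9.48 × 10⁵) / (0.00170))^(1/3)
  = 7.63 × 10⁷ m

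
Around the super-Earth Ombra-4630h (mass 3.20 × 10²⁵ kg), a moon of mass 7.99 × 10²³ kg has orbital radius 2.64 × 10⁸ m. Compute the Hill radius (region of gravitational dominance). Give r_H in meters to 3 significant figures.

r_H ≈ a (m/3M)^(1/3)
    = (2.64 × 10⁸) × (7.99 × 10²³ / (3 × 3.20 × 10²⁵))^(1/3)
    = 5.35 × 10⁷ m

5.35 × 10⁷ m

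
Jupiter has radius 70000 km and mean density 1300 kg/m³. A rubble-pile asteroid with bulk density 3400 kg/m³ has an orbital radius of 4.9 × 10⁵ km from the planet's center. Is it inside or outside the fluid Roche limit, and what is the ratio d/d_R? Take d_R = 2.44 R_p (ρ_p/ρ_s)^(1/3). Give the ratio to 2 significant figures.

outside; d/d_R ≈ 4.0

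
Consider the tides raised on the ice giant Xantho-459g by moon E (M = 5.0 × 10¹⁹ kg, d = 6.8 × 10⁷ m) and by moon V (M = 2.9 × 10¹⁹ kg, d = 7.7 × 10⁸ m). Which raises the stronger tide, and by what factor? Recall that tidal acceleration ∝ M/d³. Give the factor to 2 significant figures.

Moon E, by a factor of ≈ 2500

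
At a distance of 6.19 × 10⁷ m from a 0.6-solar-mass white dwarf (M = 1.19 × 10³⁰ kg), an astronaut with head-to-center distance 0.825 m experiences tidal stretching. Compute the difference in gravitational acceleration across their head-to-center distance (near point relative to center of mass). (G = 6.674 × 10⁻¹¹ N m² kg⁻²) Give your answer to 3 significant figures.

5.53 × 10⁻⁴ m/s²

Δa = 2GMr/d³
   = 2 × (6.674 × 10⁻¹¹) × (1.19 × 10³⁰) × (0.825) / (6.19 × 10⁷)³
   = 5.53 × 10⁻⁴ m/s²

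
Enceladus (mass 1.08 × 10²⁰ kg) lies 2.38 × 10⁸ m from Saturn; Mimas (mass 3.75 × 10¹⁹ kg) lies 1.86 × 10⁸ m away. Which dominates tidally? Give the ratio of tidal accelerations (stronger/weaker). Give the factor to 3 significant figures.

Tidal stretch scales as M/d³; compute that for each body.
Enceladus: (1.08 × 10²⁰) / (2.38 × 10⁸)³ = 8.011 × 10⁻⁶
Mimas: (3.75 × 10¹⁹) / (1.86 × 10⁸)³ = 5.828 × 10⁻⁶
Ratio (larger/smaller) = 1.37

Enceladus, by a factor of ≈ 1.37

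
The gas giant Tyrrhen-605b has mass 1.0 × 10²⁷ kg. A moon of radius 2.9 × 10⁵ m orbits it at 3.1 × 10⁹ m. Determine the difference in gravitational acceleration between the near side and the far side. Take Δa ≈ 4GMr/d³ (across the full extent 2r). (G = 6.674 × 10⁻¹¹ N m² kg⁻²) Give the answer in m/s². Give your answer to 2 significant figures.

2.6 × 10⁻⁶ m/s²

The field gradient is 2GM/d³; across the full diameter 2r the difference is 4GMr/d³.
a_tidal = 4GMr/d³
        = 4 × (6.674 × 10⁻¹¹) × (1.0 × 10²⁷) × (2.9 × 10⁵) / (3.1 × 10⁹)³
        = 2.6 × 10⁻⁶ m/s²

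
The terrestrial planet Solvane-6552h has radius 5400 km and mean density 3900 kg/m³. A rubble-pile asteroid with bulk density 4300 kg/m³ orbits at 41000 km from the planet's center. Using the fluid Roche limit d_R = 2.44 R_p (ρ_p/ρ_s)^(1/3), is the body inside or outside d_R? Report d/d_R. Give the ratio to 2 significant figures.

outside; d/d_R ≈ 3.2

d_R = 2.44 × (5400 km) × (3900/4300)^(1/3) = 12750 km
d/d_R = (41000) / (12750) = 3.2
Since d/d_R > 1, the body is outside the Roche limit.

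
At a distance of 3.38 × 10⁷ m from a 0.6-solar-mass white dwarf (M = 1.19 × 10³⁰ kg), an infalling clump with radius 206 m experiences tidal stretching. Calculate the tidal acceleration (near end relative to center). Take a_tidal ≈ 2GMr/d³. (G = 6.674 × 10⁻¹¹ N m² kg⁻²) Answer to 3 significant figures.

The tidal stretch is the gradient of GM/d² times the body's extent r, hence the 1/d³ dependence.
Δa = 2GMr/d³
   = 2 × (6.674 × 10⁻¹¹) × (1.19 × 10³⁰) × (206) / (3.38 × 10⁷)³
   = 8.47 × 10⁻¹ m/s²

8.47 × 10⁻¹ m/s²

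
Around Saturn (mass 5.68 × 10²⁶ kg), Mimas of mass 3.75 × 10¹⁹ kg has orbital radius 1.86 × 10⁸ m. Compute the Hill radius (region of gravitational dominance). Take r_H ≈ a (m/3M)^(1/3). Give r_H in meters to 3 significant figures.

r_H ≈ a (m/3M)^(1/3)
    = (1.86 × 10⁸) × (3.75 × 10¹⁹ / (3 × 5.68 × 10²⁶))^(1/3)
    = 5.21 × 10⁵ m

5.21 × 10⁵ m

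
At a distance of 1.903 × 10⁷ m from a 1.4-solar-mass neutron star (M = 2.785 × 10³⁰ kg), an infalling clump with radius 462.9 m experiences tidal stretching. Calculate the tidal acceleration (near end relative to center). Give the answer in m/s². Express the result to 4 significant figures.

Δg = 2GMr/d³
   = 2 × (6.674 × 10⁻¹¹) × (2.785 × 10³⁰) × (462.9) / (1.903 × 10⁷)³
   = 2.497 × 10¹ m/s²

2.497 × 10¹ m/s²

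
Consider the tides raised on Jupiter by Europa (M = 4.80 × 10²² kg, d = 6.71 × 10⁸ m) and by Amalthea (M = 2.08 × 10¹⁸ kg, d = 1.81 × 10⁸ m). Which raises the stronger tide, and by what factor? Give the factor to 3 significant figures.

Europa, by a factor of ≈ 453

Tidal stretch scales as M/d³; compute that for each body.
Europa: (4.80 × 10²²) / (6.71 × 10⁸)³ = 1.589 × 10⁻⁴
Amalthea: (2.08 × 10¹⁸) / (1.81 × 10⁸)³ = 3.508 × 10⁻⁷
Ratio (larger/smaller) = 453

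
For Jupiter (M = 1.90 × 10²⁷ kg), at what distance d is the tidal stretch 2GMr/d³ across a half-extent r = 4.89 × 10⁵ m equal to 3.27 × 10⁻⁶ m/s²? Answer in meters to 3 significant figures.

3.36 × 10⁹ m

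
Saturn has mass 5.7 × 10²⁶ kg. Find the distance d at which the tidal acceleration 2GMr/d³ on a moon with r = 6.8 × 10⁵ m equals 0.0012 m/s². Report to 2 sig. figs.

2GMr/d³ = a_tidal  ⇒  d = (2GMr / a_tidal)^(1/3)
d = (2 × 6.674×10⁻¹¹ × (5.7 × 10²⁶) × (6.8 × 10⁵) / (0.0012))^(1/3)
  = 3.5 × 10⁸ m

3.5 × 10⁸ m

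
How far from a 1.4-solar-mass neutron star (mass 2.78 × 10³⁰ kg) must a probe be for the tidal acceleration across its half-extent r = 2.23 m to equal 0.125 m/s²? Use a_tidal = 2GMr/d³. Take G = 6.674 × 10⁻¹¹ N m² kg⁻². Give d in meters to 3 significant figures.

2GMr/d³ = a_tidal  ⇒  d = (2GMr / a_tidal)^(1/3)
d = (2 × 6.674×10⁻¹¹ × (2.78 × 10³⁰) × (2.23) / (0.125))^(1/3)
  = 1.88 × 10⁷ m

1.88 × 10⁷ m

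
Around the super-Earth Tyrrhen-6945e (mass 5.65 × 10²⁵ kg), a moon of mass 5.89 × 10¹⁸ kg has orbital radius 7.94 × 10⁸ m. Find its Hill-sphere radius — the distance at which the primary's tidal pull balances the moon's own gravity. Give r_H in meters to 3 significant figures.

r_H ≈ a (m/3M)^(1/3)
    = (7.94 × 10⁸) × (5.89 × 10¹⁸ / (3 × 5.65 × 10²⁵))^(1/3)
    = 2.59 × 10⁶ m

2.59 × 10⁶ m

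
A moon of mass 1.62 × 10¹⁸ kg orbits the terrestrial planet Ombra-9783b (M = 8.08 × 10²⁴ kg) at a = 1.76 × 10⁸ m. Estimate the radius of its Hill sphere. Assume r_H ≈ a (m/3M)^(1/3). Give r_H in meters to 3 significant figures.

7.14 × 10⁵ m

r_H ≈ a (m/3M)^(1/3)
    = (1.76 × 10⁸) × (1.62 × 10¹⁸ / (3 × 8.08 × 10²⁴))^(1/3)
    = 7.14 × 10⁵ m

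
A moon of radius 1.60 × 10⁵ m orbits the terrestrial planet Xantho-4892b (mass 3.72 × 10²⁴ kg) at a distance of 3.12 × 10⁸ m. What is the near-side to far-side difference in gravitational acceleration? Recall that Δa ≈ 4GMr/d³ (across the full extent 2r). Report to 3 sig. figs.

Δg = 4GMr/d³
   = 4 × (6.674 × 10⁻¹¹) × (3.72 × 10²⁴) × (1.60 × 10⁵) / (3.12 × 10⁸)³
   = 5.23 × 10⁻⁶ m/s²

5.23 × 10⁻⁶ m/s²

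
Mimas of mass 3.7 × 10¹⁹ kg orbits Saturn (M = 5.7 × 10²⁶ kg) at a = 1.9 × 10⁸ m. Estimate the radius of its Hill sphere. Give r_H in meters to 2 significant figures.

r_H ≈ a (m/3M)^(1/3)
    = (1.9 × 10⁸) × (3.7 × 10¹⁹ / (3 × 5.7 × 10²⁶))^(1/3)
    = 5.3 × 10⁵ m

5.3 × 10⁵ m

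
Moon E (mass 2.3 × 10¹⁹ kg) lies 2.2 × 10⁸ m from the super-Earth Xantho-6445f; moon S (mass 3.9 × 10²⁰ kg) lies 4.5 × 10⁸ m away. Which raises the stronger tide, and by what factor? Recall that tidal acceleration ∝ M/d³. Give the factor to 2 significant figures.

Tidal stretch scales as M/d³; compute that for each body.
Moon E: (2.3 × 10¹⁹) / (2.2 × 10⁸)³ = 2.160 × 10⁻⁶
Moon S: (3.9 × 10²⁰) / (4.5 × 10⁸)³ = 4.280 × 10⁻⁶
Ratio (larger/smaller) = 2.0

Moon S, by a factor of ≈ 2.0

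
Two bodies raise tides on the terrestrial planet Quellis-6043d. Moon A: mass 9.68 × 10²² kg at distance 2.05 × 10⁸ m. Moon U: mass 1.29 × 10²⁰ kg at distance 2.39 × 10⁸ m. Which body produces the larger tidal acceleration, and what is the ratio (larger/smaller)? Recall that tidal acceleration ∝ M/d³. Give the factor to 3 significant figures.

Compare M/d³ for the two perturbers:
Moon A: (9.68 × 10²²) / (2.05 × 10⁸)³ = 1.124 × 10⁻²
Moon U: (1.29 × 10²⁰) / (2.39 × 10⁸)³ = 9.449 × 10⁻⁶
Ratio (larger/smaller) = 1190

Moon A, by a factor of ≈ 1190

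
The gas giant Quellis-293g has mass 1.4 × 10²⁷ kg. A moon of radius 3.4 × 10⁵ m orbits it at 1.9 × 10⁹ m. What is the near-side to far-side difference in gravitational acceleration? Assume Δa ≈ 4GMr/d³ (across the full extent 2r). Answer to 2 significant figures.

1.9 × 10⁻⁵ m/s²

Near-to-far spans 2r, so the tidal difference is twice the near-to-center value: 4GMr/d³.
Δg = 4GMr/d³
   = 4 × (6.674 × 10⁻¹¹) × (1.4 × 10²⁷) × (3.4 × 10⁵) / (1.9 × 10⁹)³
   = 1.9 × 10⁻⁵ m/s²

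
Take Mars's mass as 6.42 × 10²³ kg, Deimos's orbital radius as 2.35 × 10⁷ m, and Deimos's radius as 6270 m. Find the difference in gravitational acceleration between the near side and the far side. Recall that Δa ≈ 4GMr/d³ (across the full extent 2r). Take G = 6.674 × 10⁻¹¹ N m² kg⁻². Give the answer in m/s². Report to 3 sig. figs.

8.28 × 10⁻⁵ m/s²

Δg = 4GMr/d³
   = 4 × (6.674 × 10⁻¹¹) × (6.42 × 10²³) × (6270) / (2.35 × 10⁷)³
   = 8.28 × 10⁻⁵ m/s²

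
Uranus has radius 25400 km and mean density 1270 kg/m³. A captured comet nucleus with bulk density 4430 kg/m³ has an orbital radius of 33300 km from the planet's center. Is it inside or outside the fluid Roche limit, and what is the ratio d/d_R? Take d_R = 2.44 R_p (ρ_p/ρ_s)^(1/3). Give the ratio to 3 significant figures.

d_R = 2.44 × (25400 km) × (1270/4430)^(1/3) = 40870 km
d/d_R = (33300) / (40870) = 0.815
Since d/d_R < 1, the body is inside the Roche limit.

inside; d/d_R ≈ 0.815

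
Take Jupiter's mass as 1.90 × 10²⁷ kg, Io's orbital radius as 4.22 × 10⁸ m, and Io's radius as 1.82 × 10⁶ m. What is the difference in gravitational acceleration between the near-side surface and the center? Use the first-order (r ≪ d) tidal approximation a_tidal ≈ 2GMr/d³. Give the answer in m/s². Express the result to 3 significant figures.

6.14 × 10⁻³ m/s²

Differencing GM/(d−r)² and GM/d² to first order in r/d gives 2GMr/d³.
a_tidal = 2GMr/d³
        = 2 × (6.674 × 10⁻¹¹) × (1.90 × 10²⁷) × (1.82 × 10⁶) / (4.22 × 10⁸)³
        = 6.14 × 10⁻³ m/s²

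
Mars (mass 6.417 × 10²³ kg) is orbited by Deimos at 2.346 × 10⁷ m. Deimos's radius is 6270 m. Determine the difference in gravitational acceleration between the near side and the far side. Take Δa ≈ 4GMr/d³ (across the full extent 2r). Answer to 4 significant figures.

Δa = 4GMr/d³
   = 4 × (6.674 × 10⁻¹¹) × (6.417 × 10²³) × (6270) / (2.346 × 10⁷)³
   = 8.319 × 10⁻⁵ m/s²

8.319 × 10⁻⁵ m/s²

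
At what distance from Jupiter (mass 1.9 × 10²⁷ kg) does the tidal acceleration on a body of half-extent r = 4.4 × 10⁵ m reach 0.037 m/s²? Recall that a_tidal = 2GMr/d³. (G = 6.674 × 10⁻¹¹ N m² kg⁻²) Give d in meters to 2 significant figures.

1.4 × 10⁸ m

2GMr/d³ = a_tidal  ⇒  d = (2GMr / a_tidal)^(1/3)
d = (2 × 6.674×10⁻¹¹ × (1.9 × 10²⁷) × (4.4 × 10⁵) / (0.037))^(1/3)
  = 1.4 × 10⁸ m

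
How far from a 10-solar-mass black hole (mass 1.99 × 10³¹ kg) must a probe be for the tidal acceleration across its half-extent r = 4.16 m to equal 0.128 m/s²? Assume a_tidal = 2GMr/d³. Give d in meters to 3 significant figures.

4.42 × 10⁷ m

2GMr/d³ = a_tidal  ⇒  d = (2GMr / a_tidal)^(1/3)
d = (2 × 6.674×10⁻¹¹ × (1.99 × 10³¹) × (4.16) / (0.128))^(1/3)
  = 4.42 × 10⁷ m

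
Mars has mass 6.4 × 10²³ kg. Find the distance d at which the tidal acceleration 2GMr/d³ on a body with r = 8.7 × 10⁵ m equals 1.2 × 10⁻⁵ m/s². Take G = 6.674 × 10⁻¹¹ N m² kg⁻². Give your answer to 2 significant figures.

2GMr/d³ = a_tidal  ⇒  d = (2GMr / a_tidal)^(1/3)
d = (2 × 6.674×10⁻¹¹ × (6.4 × 10²³) × (8.7 × 10⁵) / (1.2 × 10⁻⁵))^(1/3)
  = 1.8 × 10⁸ m

1.8 × 10⁸ m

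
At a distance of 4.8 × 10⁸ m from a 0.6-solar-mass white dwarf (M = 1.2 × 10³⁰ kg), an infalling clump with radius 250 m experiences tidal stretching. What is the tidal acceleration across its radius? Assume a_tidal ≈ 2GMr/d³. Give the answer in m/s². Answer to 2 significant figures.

3.6 × 10⁻⁴ m/s²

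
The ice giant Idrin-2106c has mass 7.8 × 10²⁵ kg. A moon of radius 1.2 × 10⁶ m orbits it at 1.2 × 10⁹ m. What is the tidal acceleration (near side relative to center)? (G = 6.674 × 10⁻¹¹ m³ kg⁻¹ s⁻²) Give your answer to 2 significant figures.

Differencing GM/(d−r)² and GM/d² to first order in r/d gives 2GMr/d³.
Δg = 2GMr/d³
   = 2 × (6.674 × 10⁻¹¹) × (7.8 × 10²⁵) × (1.2 × 10⁶) / (1.2 × 10⁹)³
   = 7.2 × 10⁻⁶ m/s²

7.2 × 10⁻⁶ m/s²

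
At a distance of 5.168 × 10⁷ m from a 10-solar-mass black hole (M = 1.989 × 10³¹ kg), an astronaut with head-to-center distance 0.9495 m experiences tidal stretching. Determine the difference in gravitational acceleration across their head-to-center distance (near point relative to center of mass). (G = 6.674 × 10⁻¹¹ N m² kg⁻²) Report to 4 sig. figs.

a_tidal = 2GMr/d³
        = 2 × (6.674 × 10⁻¹¹) × (1.989 × 10³¹) × (0.9495) / (5.168 × 10⁷)³
        = 1.826 × 10⁻² m/s²

1.826 × 10⁻² m/s²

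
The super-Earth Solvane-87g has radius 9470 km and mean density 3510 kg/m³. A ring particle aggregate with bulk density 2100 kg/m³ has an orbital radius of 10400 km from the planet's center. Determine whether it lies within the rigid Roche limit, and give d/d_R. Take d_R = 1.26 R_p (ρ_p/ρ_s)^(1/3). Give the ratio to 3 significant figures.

inside; d/d_R ≈ 0.734

d_R = 1.26 × (9470 km) × (3510/2100)^(1/3) = 14160 km
d/d_R = (10400) / (14160) = 0.734
Since d/d_R < 1, the body is inside the Roche limit.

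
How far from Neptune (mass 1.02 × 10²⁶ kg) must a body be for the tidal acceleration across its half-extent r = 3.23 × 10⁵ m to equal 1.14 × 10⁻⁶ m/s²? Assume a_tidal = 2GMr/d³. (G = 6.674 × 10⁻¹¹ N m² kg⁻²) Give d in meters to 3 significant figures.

2GMr/d³ = a_tidal  ⇒  d = (2GMr / a_tidal)^(1/3)
d = (2 × 6.674×10⁻¹¹ × (1.02 × 10²⁶) × (3.23 × 10⁵) / (1.14 × 10⁻⁶))^(1/3)
  = 1.57 × 10⁹ m

1.57 × 10⁹ m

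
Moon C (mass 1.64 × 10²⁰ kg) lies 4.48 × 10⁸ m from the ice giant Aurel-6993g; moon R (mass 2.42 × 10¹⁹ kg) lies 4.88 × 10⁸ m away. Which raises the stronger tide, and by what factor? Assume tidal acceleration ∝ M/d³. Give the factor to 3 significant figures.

Tidal stretch scales as M/d³; compute that for each body.
Moon C: (1.64 × 10²⁰) / (4.48 × 10⁸)³ = 1.824 × 10⁻⁶
Moon R: (2.42 × 10¹⁹) / (4.88 × 10⁸)³ = 2.082 × 10⁻⁷
Ratio (larger/smaller) = 8.76

Moon C, by a factor of ≈ 8.76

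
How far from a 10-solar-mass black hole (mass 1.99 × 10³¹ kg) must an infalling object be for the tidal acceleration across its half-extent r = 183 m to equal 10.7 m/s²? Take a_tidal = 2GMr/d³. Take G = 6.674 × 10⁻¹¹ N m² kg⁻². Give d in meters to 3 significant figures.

2GMr/d³ = a_tidal  ⇒  d = (2GMr / a_tidal)^(1/3)
d = (2 × 6.674×10⁻¹¹ × (1.99 × 10³¹) × (183) / (10.7))^(1/3)
  = 3.57 × 10⁷ m

3.57 × 10⁷ m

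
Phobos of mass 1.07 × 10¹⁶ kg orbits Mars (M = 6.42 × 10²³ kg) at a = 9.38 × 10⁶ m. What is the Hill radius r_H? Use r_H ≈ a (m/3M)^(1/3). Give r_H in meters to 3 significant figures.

1.66 × 10⁴ m

r_H ≈ a (m/3M)^(1/3)
    = (9.38 × 10⁶) × (1.07 × 10¹⁶ / (3 × 6.42 × 10²³))^(1/3)
    = 1.66 × 10⁴ m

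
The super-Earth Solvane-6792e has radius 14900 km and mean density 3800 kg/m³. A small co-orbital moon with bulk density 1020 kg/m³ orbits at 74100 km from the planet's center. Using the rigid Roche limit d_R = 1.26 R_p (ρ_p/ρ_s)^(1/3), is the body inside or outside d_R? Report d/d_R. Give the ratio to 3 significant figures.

d_R = 1.26 × (14900 km) × (3800/1020)^(1/3) = 29100 km
d/d_R = (74100) / (29100) = 2.55
Since d/d_R > 1, the body is outside the Roche limit.

outside; d/d_R ≈ 2.55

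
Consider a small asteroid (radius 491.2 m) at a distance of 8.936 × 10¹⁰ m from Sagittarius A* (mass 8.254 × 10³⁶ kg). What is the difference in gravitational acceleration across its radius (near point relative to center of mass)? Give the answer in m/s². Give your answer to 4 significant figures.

7.584 × 10⁻⁴ m/s²

Δa = 2GMr/d³
   = 2 × (6.674 × 10⁻¹¹) × (8.254 × 10³⁶) × (491.2) / (8.936 × 10¹⁰)³
   = 7.584 × 10⁻⁴ m/s²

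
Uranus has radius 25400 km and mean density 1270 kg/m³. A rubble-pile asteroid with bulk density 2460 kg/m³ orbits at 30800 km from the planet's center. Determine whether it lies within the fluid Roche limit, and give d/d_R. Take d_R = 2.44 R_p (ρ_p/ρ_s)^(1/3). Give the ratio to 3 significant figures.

inside; d/d_R ≈ 0.619

d_R = 2.44 × (25400 km) × (1270/2460)^(1/3) = 49720 km
d/d_R = (30800) / (49720) = 0.619
Since d/d_R < 1, the body is inside the Roche limit.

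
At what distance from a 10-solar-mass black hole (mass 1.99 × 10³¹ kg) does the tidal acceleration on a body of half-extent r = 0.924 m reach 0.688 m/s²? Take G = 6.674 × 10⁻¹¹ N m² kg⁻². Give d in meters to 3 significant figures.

1.53 × 10⁷ m

2GMr/d³ = a_tidal  ⇒  d = (2GMr / a_tidal)^(1/3)
d = (2 × 6.674×10⁻¹¹ × (1.99 × 10³¹) × (0.924) / (0.688))^(1/3)
  = 1.53 × 10⁷ m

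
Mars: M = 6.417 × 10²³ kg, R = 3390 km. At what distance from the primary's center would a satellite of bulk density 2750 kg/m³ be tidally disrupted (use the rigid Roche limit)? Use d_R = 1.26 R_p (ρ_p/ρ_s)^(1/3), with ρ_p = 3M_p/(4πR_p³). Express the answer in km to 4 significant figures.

4812 km

ρ_p = 3M_p/(4πR_p³) = 3 × (6.417 × 10²³) / (4π × (3.390 × 10⁶ m)³) = 3932 kg/m³
d_R = 1.26 × 3390 km × (3932/2750)^(1/3)
    = 4812 km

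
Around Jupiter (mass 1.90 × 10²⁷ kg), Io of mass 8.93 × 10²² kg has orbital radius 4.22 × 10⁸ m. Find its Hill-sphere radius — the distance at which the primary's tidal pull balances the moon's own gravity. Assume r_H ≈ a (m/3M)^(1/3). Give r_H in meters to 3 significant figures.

1.06 × 10⁷ m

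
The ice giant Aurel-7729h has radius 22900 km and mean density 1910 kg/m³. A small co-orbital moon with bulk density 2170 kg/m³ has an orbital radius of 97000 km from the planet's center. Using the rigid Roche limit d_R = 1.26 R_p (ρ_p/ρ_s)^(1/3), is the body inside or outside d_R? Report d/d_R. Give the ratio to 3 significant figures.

outside; d/d_R ≈ 3.51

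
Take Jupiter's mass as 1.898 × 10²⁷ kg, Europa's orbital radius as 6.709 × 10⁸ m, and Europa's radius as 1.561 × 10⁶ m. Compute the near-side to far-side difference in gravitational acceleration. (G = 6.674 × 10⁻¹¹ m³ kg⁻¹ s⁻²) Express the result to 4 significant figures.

Δa = 4GMr/d³
   = 4 × (6.674 × 10⁻¹¹) × (1.898 × 10²⁷) × (1.561 × 10⁶) / (6.709 × 10⁸)³
   = 2.619 × 10⁻³ m/s²

2.619 × 10⁻³ m/s²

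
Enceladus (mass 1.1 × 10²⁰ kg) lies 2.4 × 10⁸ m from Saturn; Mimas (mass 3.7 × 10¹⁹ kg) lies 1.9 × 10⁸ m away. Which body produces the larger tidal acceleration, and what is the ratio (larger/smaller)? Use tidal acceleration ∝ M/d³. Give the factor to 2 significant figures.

Enceladus, by a factor of ≈ 1.5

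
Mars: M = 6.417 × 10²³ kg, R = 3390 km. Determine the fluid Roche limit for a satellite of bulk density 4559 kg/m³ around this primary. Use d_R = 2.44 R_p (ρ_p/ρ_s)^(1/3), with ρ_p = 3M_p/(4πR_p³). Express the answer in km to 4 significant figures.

7874 km

ρ_p = 3M_p/(4πR_p³) = 3 × (6.417 × 10²³) / (4π × (3.390 × 10⁶ m)³) = 3932 kg/m³
d_R = 2.44 × 3390 km × (3932/4559)^(1/3)
    = 7874 km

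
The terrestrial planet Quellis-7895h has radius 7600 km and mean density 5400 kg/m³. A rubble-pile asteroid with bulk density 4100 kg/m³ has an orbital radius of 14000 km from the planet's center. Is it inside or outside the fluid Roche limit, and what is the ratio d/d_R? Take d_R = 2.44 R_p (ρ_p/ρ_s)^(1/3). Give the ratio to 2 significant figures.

d_R = 2.44 × (7600 km) × (5400/4100)^(1/3) = 20330 km
d/d_R = (14000) / (20330) = 0.69
Since d/d_R < 1, the body is inside the Roche limit.

inside; d/d_R ≈ 0.69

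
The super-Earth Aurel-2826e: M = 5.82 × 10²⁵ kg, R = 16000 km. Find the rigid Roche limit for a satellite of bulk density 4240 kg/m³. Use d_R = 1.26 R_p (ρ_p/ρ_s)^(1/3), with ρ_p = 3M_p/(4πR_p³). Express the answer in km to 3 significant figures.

18700 km

ρ_p = 3M_p/(4πR_p³) = 3 × (5.82 × 10²⁵) / (4π × (1.60 × 10⁷ m)³) = 3390 kg/m³
d_R = 1.26 × 16000 km × (3390/4240)^(1/3)
    = 18700 km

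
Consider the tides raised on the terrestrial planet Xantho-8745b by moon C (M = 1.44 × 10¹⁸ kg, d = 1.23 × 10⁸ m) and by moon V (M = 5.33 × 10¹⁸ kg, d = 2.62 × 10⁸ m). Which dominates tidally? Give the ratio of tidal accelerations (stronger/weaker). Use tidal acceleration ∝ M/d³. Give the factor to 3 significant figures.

Moon C, by a factor of ≈ 2.61

Compare M/d³ for the two perturbers:
Moon C: (1.44 × 10¹⁸) / (1.23 × 10⁸)³ = 7.738 × 10⁻⁷
Moon V: (5.33 × 10¹⁸) / (2.62 × 10⁸)³ = 2.964 × 10⁻⁷
Ratio (larger/smaller) = 2.61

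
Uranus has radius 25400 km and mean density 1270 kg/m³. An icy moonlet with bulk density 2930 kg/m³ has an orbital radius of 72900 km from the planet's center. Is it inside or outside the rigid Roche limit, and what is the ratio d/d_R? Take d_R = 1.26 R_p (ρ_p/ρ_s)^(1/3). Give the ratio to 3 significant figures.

d_R = 1.26 × (25400 km) × (1270/2930)^(1/3) = 24220 km
d/d_R = (72900) / (24220) = 3.01
Since d/d_R > 1, the body is outside the Roche limit.

outside; d/d_R ≈ 3.01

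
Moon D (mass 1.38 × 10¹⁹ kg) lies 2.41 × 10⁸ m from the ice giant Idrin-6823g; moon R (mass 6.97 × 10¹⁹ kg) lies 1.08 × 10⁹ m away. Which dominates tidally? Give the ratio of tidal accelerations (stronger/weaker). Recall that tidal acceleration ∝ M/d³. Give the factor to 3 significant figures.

Tidal acceleration ∝ M/d³, so compare M/d³ for each.
Moon D: (1.38 × 10¹⁹) / (2.41 × 10⁸)³ = 9.859 × 10⁻⁷
Moon R: (6.97 × 10¹⁹) / (1.08 × 10⁹)³ = 5.533 × 10⁻⁸
Ratio (larger/smaller) = 17.8

Moon D, by a factor of ≈ 17.8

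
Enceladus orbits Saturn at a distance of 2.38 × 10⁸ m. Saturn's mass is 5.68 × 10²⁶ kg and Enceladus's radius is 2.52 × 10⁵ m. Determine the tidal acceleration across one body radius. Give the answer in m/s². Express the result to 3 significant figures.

Since r ≪ d, expand the inverse-square field across one radius to get the leading 2GMr/d³ term.
a_tidal = 2GMr/d³
        = 2 × (6.674 × 10⁻¹¹) × (5.68 × 10²⁶) × (2.52 × 10⁵) / (2.38 × 10⁸)³
        = 1.42 × 10⁻³ m/s²

1.42 × 10⁻³ m/s²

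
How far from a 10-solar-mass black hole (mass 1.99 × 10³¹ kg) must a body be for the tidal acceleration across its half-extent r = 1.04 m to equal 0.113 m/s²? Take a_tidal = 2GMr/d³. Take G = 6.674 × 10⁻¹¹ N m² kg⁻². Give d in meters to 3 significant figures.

2GMr/d³ = a_tidal  ⇒  d = (2GMr / a_tidal)^(1/3)
d = (2 × 6.674×10⁻¹¹ × (1.99 × 10³¹) × (1.04) / (0.113))^(1/3)
  = 2.90 × 10⁷ m

2.90 × 10⁷ m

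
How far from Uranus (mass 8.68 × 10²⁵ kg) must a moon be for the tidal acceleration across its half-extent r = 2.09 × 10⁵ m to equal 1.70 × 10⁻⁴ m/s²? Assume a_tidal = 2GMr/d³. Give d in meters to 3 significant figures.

2GMr/d³ = a_tidal  ⇒  d = (2GMr / a_tidal)^(1/3)
d = (2 × 6.674×10⁻¹¹ × (8.68 × 10²⁵) × (2.09 × 10⁵) / (1.70 × 10⁻⁴))^(1/3)
  = 2.42 × 10⁸ m

2.42 × 10⁸ m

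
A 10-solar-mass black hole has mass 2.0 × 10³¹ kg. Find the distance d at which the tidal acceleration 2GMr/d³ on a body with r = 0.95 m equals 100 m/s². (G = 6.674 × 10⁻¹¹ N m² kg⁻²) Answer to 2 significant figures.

2GMr/d³ = a_tidal  ⇒  d = (2GMr / a_tidal)^(1/3)
d = (2 × 6.674×10⁻¹¹ × (2.0 × 10³¹) × (0.95) / (100))^(1/3)
  = 2.9 × 10⁶ m

2.9 × 10⁶ m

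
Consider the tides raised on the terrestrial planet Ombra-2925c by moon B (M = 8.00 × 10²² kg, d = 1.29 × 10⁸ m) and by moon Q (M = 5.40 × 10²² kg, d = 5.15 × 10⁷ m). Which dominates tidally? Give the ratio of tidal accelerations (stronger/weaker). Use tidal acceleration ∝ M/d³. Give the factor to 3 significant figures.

Moon Q, by a factor of ≈ 10.6

The tide-raising term goes as M/d³ (the gradient of a 1/d² field).
Moon B: (8.00 × 10²²) / (1.29 × 10⁸)³ = 3.727 × 10⁻²
Moon Q: (5.40 × 10²²) / (5.15 × 10⁷)³ = 3.953 × 10⁻¹
Ratio (larger/smaller) = 10.6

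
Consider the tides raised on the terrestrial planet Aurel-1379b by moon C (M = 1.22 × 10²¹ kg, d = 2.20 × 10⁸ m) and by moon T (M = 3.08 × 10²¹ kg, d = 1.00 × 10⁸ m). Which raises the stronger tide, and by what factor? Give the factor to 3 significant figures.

Tidal stretch scales as M/d³; compute that for each body.
Moon C: (1.22 × 10²¹) / (2.20 × 10⁸)³ = 1.146 × 10⁻⁴
Moon T: (3.08 × 10²¹) / (1.00 × 10⁸)³ = 3.080 × 10⁻³
Ratio (larger/smaller) = 26.9

Moon T, by a factor of ≈ 26.9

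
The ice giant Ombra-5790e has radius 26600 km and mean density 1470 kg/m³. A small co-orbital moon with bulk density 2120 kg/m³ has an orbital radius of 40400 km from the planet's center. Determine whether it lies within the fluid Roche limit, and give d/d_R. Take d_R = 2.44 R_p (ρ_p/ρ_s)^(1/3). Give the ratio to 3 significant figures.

inside; d/d_R ≈ 0.703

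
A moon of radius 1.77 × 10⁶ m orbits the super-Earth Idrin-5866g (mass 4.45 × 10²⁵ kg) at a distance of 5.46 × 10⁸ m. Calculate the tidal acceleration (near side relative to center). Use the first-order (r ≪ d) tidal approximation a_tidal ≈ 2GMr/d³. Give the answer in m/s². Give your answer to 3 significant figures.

6.46 × 10⁻⁵ m/s²

a_tidal = 2GMr/d³
        = 2 × (6.674 × 10⁻¹¹) × (4.45 × 10²⁵) × (1.77 × 10⁶) / (5.46 × 10⁸)³
        = 6.46 × 10⁻⁵ m/s²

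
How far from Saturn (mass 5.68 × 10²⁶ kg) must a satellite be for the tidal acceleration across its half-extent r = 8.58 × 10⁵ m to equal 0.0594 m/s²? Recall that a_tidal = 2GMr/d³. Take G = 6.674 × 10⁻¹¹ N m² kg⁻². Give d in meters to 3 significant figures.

1.03 × 10⁸ m

2GMr/d³ = a_tidal  ⇒  d = (2GMr / a_tidal)^(1/3)
d = (2 × 6.674×10⁻¹¹ × (5.68 × 10²⁶) × (8.58 × 10⁵) / (0.0594))^(1/3)
  = 1.03 × 10⁸ m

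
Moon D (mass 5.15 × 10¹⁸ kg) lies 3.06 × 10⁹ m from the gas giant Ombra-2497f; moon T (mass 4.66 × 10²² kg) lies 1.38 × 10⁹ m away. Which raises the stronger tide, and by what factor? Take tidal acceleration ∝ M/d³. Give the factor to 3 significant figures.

Moon T, by a factor of ≈ 98700

Tidal stretch scales as M/d³; compute that for each body.
Moon D: (5.15 × 10¹⁸) / (3.06 × 10⁹)³ = 1.797 × 10⁻¹⁰
Moon T: (4.66 × 10²²) / (1.38 × 10⁹)³ = 1.773 × 10⁻⁵
Ratio (larger/smaller) = 98700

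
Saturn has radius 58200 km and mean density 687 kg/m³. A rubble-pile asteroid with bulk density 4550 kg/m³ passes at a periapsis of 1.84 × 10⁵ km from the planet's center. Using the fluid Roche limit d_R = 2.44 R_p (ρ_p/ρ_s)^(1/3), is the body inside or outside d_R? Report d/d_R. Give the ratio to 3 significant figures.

d_R = 2.44 × (58200 km) × (687/4550)^(1/3) = 75620 km
d/d_R = (1.84 × 10⁵) / (75620) = 2.43
Since d/d_R > 1, the body is outside the Roche limit.

outside; d/d_R ≈ 2.43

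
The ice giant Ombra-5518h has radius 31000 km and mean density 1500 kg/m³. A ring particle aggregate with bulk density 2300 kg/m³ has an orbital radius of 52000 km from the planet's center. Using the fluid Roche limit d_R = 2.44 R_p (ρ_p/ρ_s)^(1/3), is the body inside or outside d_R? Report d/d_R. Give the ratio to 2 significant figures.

d_R = 2.44 × (31000 km) × (1500/2300)^(1/3) = 65600 km
d/d_R = (52000) / (65600) = 0.79
Since d/d_R < 1, the body is inside the Roche limit.

inside; d/d_R ≈ 0.79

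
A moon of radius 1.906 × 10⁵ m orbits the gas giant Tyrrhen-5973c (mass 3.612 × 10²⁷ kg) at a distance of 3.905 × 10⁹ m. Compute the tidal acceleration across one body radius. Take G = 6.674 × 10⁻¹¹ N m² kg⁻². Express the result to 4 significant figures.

Δg = 2GMr/d³
   = 2 × (6.674 × 10⁻¹¹) × (3.612 × 10²⁷) × (1.906 × 10⁵) / (3.905 × 10⁹)³
   = 1.543 × 10⁻⁶ m/s²

1.543 × 10⁻⁶ m/s²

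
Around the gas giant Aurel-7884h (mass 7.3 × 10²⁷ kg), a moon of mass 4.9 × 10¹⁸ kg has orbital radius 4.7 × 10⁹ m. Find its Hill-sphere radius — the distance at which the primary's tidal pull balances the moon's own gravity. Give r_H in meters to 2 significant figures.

2.9 × 10⁶ m

r_H ≈ a (m/3M)^(1/3)
    = (4.7 × 10⁹) × (4.9 × 10¹⁸ / (3 × 7.3 × 10²⁷))^(1/3)
    = 2.9 × 10⁶ m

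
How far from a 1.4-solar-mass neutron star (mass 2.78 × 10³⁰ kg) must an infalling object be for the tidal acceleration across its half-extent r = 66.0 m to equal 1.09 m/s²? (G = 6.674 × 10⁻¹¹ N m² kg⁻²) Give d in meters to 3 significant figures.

2GMr/d³ = a_tidal  ⇒  d = (2GMr / a_tidal)^(1/3)
d = (2 × 6.674×10⁻¹¹ × (2.78 × 10³⁰) × (66.0) / (1.09))^(1/3)
  = 2.82 × 10⁷ m

2.82 × 10⁷ m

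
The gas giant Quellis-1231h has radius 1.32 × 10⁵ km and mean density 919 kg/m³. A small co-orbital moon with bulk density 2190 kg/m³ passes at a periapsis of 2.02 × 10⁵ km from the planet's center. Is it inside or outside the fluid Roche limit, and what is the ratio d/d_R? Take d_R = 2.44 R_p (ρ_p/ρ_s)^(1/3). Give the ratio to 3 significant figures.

inside; d/d_R ≈ 0.838

d_R = 2.44 × (1.32 × 10⁵ km) × (919/2190)^(1/3) = 2.411 × 10⁵ km
d/d_R = (2.02 × 10⁵) / (2.411 × 10⁵) = 0.838
Since d/d_R < 1, the body is inside the Roche limit.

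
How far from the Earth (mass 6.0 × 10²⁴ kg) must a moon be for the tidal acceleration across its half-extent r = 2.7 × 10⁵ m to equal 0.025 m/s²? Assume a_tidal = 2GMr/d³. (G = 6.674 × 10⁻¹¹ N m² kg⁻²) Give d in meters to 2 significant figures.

2.1 × 10⁷ m

2GMr/d³ = a_tidal  ⇒  d = (2GMr / a_tidal)^(1/3)
d = (2 × 6.674×10⁻¹¹ × (6.0 × 10²⁴) × (2.7 × 10⁵) / (0.025))^(1/3)
  = 2.1 × 10⁷ m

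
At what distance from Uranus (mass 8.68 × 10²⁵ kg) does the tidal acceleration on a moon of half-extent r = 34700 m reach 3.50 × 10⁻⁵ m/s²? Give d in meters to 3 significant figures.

2GMr/d³ = a_tidal  ⇒  d = (2GMr / a_tidal)^(1/3)
d = (2 × 6.674×10⁻¹¹ × (8.68 × 10²⁵) × (34700) / (3.50 × 10⁻⁵))^(1/3)
  = 2.26 × 10⁸ m

2.26 × 10⁸ m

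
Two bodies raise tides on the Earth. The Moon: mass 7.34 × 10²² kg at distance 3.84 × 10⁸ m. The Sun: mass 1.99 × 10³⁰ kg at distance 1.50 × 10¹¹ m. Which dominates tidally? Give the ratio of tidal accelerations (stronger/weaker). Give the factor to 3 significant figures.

The Moon, by a factor of ≈ 2.20

Tidal acceleration ∝ M/d³, so compare M/d³ for each.
The Moon: (7.34 × 10²²) / (3.84 × 10⁸)³ = 1.296 × 10⁻³
The Sun: (1.99 × 10³⁰) / (1.50 × 10¹¹)³ = 5.896 × 10⁻⁴
Ratio (larger/smaller) = 2.20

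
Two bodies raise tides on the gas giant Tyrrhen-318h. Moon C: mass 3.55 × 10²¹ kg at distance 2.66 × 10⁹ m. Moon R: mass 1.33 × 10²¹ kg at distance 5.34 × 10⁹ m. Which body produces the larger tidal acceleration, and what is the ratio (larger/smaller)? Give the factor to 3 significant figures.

Moon C, by a factor of ≈ 21.6

Compare M/d³ for the two perturbers:
Moon C: (3.55 × 10²¹) / (2.66 × 10⁹)³ = 1.886 × 10⁻⁷
Moon R: (1.33 × 10²¹) / (5.34 × 10⁹)³ = 8.734 × 10⁻⁹
Ratio (larger/smaller) = 21.6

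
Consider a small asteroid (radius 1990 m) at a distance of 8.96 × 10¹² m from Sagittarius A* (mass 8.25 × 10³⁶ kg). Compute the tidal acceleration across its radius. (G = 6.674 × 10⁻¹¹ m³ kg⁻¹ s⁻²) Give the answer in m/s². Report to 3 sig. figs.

3.05 × 10⁻⁹ m/s²

Δg = 2GMr/d³
   = 2 × (6.674 × 10⁻¹¹) × (8.25 × 10³⁶) × (1990) / (8.96 × 10¹²)³
   = 3.05 × 10⁻⁹ m/s²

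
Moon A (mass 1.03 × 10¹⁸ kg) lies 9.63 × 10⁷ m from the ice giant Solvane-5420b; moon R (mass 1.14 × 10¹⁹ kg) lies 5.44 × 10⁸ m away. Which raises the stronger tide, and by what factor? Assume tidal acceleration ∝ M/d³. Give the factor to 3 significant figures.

Moon A, by a factor of ≈ 16.3

Tidal stretch scales as M/d³; compute that for each body.
Moon A: (1.03 × 10¹⁸) / (9.63 × 10⁷)³ = 1.153 × 10⁻⁶
Moon R: (1.14 × 10¹⁹) / (5.44 × 10⁸)³ = 7.081 × 10⁻⁸
Ratio (larger/smaller) = 16.3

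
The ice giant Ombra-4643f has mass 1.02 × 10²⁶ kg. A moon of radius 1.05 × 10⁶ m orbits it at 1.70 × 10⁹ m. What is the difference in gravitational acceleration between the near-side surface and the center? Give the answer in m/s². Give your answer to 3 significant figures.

Differencing GM/(d−r)² and GM/d² to first order in r/d gives 2GMr/d³.
Δa = 2GMr/d³
   = 2 × (6.674 × 10⁻¹¹) × (1.02 × 10²⁶) × (1.05 × 10⁶) / (1.70 × 10⁹)³
   = 2.91 × 10⁻⁶ m/s²

2.91 × 10⁻⁶ m/s²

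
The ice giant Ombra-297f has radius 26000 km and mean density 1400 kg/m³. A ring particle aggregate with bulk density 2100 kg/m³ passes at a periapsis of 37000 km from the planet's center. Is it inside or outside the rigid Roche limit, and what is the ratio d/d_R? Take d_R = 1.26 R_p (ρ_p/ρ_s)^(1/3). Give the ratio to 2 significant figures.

d_R = 1.26 × (26000 km) × (1400/2100)^(1/3) = 28620 km
d/d_R = (37000) / (28620) = 1.3
Since d/d_R > 1, the body is outside the Roche limit.

outside; d/d_R ≈ 1.3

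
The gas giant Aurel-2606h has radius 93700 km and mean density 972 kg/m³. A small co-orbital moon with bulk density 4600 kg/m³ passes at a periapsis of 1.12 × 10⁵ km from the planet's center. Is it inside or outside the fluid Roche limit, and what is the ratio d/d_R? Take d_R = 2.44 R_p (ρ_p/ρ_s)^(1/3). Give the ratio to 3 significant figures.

d_R = 2.44 × (93700 km) × (972/4600)^(1/3) = 1.362 × 10⁵ km
d/d_R = (1.12 × 10⁵) / (1.362 × 10⁵) = 0.822
Since d/d_R < 1, the body is inside the Roche limit.

inside; d/d_R ≈ 0.822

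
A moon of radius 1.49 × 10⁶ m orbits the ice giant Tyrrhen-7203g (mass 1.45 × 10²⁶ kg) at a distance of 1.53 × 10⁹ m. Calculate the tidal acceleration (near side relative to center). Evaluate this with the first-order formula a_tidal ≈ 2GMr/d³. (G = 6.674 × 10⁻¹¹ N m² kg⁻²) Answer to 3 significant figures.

Since r ≪ d, expand the inverse-square field across one radius to get the leading 2GMr/d³ term.
a_tidal = 2GMr/d³
        = 2 × (6.674 × 10⁻¹¹) × (1.45 × 10²⁶) × (1.49 × 10⁶) / (1.53 × 10⁹)³
        = 8.05 × 10⁻⁶ m/s²

8.05 × 10⁻⁶ m/s²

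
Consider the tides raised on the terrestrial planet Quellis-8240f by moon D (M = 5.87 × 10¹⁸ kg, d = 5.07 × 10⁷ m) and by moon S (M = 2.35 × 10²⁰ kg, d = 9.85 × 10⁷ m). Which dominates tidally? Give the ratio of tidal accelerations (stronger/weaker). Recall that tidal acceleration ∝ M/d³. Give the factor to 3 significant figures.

Compare M/d³ for the two perturbers:
Moon D: (5.87 × 10¹⁸) / (5.07 × 10⁷)³ = 4.504 × 10⁻⁵
Moon S: (2.35 × 10²⁰) / (9.85 × 10⁷)³ = 2.459 × 10⁻⁴
Ratio (larger/smaller) = 5.46

Moon S, by a factor of ≈ 5.46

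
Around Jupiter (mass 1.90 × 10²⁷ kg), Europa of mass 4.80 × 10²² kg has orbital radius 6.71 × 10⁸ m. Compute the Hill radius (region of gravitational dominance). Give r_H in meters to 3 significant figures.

r_H ≈ a (m/3M)^(1/3)
    = (6.71 × 10⁸) × (4.80 × 10²² / (3 × 1.90 × 10²⁷))^(1/3)
    = 1.37 × 10⁷ m

1.37 × 10⁷ m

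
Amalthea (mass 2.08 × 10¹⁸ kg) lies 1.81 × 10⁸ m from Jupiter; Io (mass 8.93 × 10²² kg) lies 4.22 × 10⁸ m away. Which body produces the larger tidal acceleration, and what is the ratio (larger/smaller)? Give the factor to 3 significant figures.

Io, by a factor of ≈ 3390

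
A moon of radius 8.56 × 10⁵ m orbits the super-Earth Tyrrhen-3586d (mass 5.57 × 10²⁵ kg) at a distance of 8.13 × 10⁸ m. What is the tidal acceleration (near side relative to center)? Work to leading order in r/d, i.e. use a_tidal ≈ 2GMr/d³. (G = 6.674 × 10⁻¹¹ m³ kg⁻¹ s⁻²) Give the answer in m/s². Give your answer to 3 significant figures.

1.18 × 10⁻⁵ m/s²

a_tidal = 2GMr/d³
        = 2 × (6.674 × 10⁻¹¹) × (5.57 × 10²⁵) × (8.56 × 10⁵) / (8.13 × 10⁸)³
        = 1.18 × 10⁻⁵ m/s²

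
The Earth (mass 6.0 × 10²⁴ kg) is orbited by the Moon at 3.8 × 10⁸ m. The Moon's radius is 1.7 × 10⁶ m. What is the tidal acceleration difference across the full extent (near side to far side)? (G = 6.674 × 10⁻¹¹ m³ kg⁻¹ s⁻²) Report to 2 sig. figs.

5.0 × 10⁻⁵ m/s²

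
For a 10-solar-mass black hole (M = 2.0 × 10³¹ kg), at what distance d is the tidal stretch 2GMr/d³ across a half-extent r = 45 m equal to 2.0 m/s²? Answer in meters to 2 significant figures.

3.9 × 10⁷ m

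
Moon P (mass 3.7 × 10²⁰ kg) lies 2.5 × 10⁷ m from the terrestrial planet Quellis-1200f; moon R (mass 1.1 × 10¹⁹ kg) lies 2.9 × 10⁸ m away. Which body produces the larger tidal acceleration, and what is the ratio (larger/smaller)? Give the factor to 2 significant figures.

Moon P, by a factor of ≈ 53000

Tidal acceleration ∝ M/d³, so compare M/d³ for each.
Moon P: (3.7 × 10²⁰) / (2.5 × 10⁷)³ = 2.368 × 10⁻²
Moon R: (1.1 × 10¹⁹) / (2.9 × 10⁸)³ = 4.510 × 10⁻⁷
Ratio (larger/smaller) = 53000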